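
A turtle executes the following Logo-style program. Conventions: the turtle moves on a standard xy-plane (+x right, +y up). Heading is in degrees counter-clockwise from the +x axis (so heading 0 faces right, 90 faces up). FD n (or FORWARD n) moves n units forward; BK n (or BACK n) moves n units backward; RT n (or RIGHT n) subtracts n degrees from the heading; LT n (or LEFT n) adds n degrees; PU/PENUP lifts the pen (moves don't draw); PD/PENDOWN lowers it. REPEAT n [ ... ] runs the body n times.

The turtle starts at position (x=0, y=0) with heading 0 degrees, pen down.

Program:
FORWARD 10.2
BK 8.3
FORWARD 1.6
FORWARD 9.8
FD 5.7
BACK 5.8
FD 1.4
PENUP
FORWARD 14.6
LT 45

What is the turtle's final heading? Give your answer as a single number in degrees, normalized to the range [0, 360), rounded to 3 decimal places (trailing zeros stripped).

Executing turtle program step by step:
Start: pos=(0,0), heading=0, pen down
FD 10.2: (0,0) -> (10.2,0) [heading=0, draw]
BK 8.3: (10.2,0) -> (1.9,0) [heading=0, draw]
FD 1.6: (1.9,0) -> (3.5,0) [heading=0, draw]
FD 9.8: (3.5,0) -> (13.3,0) [heading=0, draw]
FD 5.7: (13.3,0) -> (19,0) [heading=0, draw]
BK 5.8: (19,0) -> (13.2,0) [heading=0, draw]
FD 1.4: (13.2,0) -> (14.6,0) [heading=0, draw]
PU: pen up
FD 14.6: (14.6,0) -> (29.2,0) [heading=0, move]
LT 45: heading 0 -> 45
Final: pos=(29.2,0), heading=45, 7 segment(s) drawn

Answer: 45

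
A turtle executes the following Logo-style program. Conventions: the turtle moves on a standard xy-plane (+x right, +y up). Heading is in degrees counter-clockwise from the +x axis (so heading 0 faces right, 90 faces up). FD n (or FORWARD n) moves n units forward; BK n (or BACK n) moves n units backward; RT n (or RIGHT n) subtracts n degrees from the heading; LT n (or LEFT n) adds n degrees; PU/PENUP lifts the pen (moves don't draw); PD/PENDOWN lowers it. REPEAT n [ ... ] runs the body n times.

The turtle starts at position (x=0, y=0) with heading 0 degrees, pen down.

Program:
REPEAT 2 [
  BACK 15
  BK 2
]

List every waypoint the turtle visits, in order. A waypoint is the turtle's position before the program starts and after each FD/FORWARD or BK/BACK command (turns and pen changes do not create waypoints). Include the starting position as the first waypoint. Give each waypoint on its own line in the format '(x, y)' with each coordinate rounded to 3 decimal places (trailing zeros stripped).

Answer: (0, 0)
(-15, 0)
(-17, 0)
(-32, 0)
(-34, 0)

Derivation:
Executing turtle program step by step:
Start: pos=(0,0), heading=0, pen down
REPEAT 2 [
  -- iteration 1/2 --
  BK 15: (0,0) -> (-15,0) [heading=0, draw]
  BK 2: (-15,0) -> (-17,0) [heading=0, draw]
  -- iteration 2/2 --
  BK 15: (-17,0) -> (-32,0) [heading=0, draw]
  BK 2: (-32,0) -> (-34,0) [heading=0, draw]
]
Final: pos=(-34,0), heading=0, 4 segment(s) drawn
Waypoints (5 total):
(0, 0)
(-15, 0)
(-17, 0)
(-32, 0)
(-34, 0)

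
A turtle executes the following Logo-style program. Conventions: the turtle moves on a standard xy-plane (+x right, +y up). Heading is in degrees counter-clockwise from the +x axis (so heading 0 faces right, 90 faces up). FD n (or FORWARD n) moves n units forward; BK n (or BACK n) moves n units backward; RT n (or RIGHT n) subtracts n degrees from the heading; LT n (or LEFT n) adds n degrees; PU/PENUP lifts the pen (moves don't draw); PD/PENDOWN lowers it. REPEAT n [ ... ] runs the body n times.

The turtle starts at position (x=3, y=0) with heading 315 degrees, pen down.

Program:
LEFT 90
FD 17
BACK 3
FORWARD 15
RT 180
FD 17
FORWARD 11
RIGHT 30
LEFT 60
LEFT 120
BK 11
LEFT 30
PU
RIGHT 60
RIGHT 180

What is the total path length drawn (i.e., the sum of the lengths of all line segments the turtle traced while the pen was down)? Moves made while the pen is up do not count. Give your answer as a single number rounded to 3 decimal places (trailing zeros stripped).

Executing turtle program step by step:
Start: pos=(3,0), heading=315, pen down
LT 90: heading 315 -> 45
FD 17: (3,0) -> (15.021,12.021) [heading=45, draw]
BK 3: (15.021,12.021) -> (12.899,9.899) [heading=45, draw]
FD 15: (12.899,9.899) -> (23.506,20.506) [heading=45, draw]
RT 180: heading 45 -> 225
FD 17: (23.506,20.506) -> (11.485,8.485) [heading=225, draw]
FD 11: (11.485,8.485) -> (3.707,0.707) [heading=225, draw]
RT 30: heading 225 -> 195
LT 60: heading 195 -> 255
LT 120: heading 255 -> 15
BK 11: (3.707,0.707) -> (-6.918,-2.14) [heading=15, draw]
LT 30: heading 15 -> 45
PU: pen up
RT 60: heading 45 -> 345
RT 180: heading 345 -> 165
Final: pos=(-6.918,-2.14), heading=165, 6 segment(s) drawn

Segment lengths:
  seg 1: (3,0) -> (15.021,12.021), length = 17
  seg 2: (15.021,12.021) -> (12.899,9.899), length = 3
  seg 3: (12.899,9.899) -> (23.506,20.506), length = 15
  seg 4: (23.506,20.506) -> (11.485,8.485), length = 17
  seg 5: (11.485,8.485) -> (3.707,0.707), length = 11
  seg 6: (3.707,0.707) -> (-6.918,-2.14), length = 11
Total = 74

Answer: 74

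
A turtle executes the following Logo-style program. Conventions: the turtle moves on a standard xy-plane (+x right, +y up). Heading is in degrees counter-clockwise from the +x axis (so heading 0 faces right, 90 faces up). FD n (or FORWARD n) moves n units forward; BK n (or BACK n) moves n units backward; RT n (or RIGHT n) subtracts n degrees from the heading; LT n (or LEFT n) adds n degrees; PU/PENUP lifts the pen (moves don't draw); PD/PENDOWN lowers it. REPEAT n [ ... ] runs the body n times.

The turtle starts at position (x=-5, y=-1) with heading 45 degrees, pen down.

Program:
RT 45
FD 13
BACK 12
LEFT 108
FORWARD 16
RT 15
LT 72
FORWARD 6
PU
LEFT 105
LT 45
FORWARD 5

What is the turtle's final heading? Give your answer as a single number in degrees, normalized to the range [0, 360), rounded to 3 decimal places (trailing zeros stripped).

Executing turtle program step by step:
Start: pos=(-5,-1), heading=45, pen down
RT 45: heading 45 -> 0
FD 13: (-5,-1) -> (8,-1) [heading=0, draw]
BK 12: (8,-1) -> (-4,-1) [heading=0, draw]
LT 108: heading 0 -> 108
FD 16: (-4,-1) -> (-8.944,14.217) [heading=108, draw]
RT 15: heading 108 -> 93
LT 72: heading 93 -> 165
FD 6: (-8.944,14.217) -> (-14.74,15.77) [heading=165, draw]
PU: pen up
LT 105: heading 165 -> 270
LT 45: heading 270 -> 315
FD 5: (-14.74,15.77) -> (-11.204,12.234) [heading=315, move]
Final: pos=(-11.204,12.234), heading=315, 4 segment(s) drawn

Answer: 315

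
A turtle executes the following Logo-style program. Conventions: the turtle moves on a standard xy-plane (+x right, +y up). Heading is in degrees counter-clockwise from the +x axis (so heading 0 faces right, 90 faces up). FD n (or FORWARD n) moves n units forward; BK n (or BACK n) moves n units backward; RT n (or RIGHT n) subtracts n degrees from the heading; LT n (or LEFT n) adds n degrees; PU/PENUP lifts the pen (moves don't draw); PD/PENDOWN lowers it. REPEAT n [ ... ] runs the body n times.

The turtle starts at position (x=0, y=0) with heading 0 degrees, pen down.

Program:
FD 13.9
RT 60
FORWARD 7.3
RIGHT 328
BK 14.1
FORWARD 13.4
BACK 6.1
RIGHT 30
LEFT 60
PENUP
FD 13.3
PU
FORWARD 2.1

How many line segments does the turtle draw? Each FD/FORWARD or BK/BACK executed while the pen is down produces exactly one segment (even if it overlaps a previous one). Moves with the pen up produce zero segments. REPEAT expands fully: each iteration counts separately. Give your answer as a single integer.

Answer: 5

Derivation:
Executing turtle program step by step:
Start: pos=(0,0), heading=0, pen down
FD 13.9: (0,0) -> (13.9,0) [heading=0, draw]
RT 60: heading 0 -> 300
FD 7.3: (13.9,0) -> (17.55,-6.322) [heading=300, draw]
RT 328: heading 300 -> 332
BK 14.1: (17.55,-6.322) -> (5.1,0.298) [heading=332, draw]
FD 13.4: (5.1,0.298) -> (16.932,-5.993) [heading=332, draw]
BK 6.1: (16.932,-5.993) -> (11.546,-3.13) [heading=332, draw]
RT 30: heading 332 -> 302
LT 60: heading 302 -> 2
PU: pen up
FD 13.3: (11.546,-3.13) -> (24.838,-2.665) [heading=2, move]
PU: pen up
FD 2.1: (24.838,-2.665) -> (26.937,-2.592) [heading=2, move]
Final: pos=(26.937,-2.592), heading=2, 5 segment(s) drawn
Segments drawn: 5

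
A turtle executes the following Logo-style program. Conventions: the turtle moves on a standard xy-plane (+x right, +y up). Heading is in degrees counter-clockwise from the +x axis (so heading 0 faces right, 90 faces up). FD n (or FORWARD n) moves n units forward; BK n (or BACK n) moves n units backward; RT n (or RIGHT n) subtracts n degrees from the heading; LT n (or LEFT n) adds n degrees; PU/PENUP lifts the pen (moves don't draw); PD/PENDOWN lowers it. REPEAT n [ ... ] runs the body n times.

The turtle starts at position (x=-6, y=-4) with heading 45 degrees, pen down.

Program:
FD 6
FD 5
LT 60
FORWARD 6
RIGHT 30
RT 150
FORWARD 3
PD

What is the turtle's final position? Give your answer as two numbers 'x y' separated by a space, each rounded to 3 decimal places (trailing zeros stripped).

Answer: 1.002 6.676

Derivation:
Executing turtle program step by step:
Start: pos=(-6,-4), heading=45, pen down
FD 6: (-6,-4) -> (-1.757,0.243) [heading=45, draw]
FD 5: (-1.757,0.243) -> (1.778,3.778) [heading=45, draw]
LT 60: heading 45 -> 105
FD 6: (1.778,3.778) -> (0.225,9.574) [heading=105, draw]
RT 30: heading 105 -> 75
RT 150: heading 75 -> 285
FD 3: (0.225,9.574) -> (1.002,6.676) [heading=285, draw]
PD: pen down
Final: pos=(1.002,6.676), heading=285, 4 segment(s) drawn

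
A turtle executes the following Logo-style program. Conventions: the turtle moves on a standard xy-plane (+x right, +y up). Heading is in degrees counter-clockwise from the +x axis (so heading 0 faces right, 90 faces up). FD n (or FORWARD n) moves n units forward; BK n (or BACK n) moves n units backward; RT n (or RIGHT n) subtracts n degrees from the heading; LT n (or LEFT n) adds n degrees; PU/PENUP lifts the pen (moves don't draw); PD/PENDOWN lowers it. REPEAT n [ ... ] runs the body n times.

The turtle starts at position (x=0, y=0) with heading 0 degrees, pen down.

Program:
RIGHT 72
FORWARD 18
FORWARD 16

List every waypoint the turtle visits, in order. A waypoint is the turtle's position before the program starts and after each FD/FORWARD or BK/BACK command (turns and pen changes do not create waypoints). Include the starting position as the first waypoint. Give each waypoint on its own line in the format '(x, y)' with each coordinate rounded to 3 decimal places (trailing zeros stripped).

Answer: (0, 0)
(5.562, -17.119)
(10.507, -32.336)

Derivation:
Executing turtle program step by step:
Start: pos=(0,0), heading=0, pen down
RT 72: heading 0 -> 288
FD 18: (0,0) -> (5.562,-17.119) [heading=288, draw]
FD 16: (5.562,-17.119) -> (10.507,-32.336) [heading=288, draw]
Final: pos=(10.507,-32.336), heading=288, 2 segment(s) drawn
Waypoints (3 total):
(0, 0)
(5.562, -17.119)
(10.507, -32.336)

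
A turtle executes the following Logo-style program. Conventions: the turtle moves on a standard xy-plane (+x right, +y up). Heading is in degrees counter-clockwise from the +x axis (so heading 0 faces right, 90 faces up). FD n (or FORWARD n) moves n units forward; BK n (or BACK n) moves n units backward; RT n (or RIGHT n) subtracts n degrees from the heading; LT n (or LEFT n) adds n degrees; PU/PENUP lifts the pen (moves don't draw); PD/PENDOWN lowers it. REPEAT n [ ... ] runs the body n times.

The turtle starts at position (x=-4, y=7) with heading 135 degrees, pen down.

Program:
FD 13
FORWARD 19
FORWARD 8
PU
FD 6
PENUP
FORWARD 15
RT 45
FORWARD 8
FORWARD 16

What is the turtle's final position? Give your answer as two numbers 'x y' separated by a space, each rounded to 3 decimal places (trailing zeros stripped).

Answer: -47.134 74.134

Derivation:
Executing turtle program step by step:
Start: pos=(-4,7), heading=135, pen down
FD 13: (-4,7) -> (-13.192,16.192) [heading=135, draw]
FD 19: (-13.192,16.192) -> (-26.627,29.627) [heading=135, draw]
FD 8: (-26.627,29.627) -> (-32.284,35.284) [heading=135, draw]
PU: pen up
FD 6: (-32.284,35.284) -> (-36.527,39.527) [heading=135, move]
PU: pen up
FD 15: (-36.527,39.527) -> (-47.134,50.134) [heading=135, move]
RT 45: heading 135 -> 90
FD 8: (-47.134,50.134) -> (-47.134,58.134) [heading=90, move]
FD 16: (-47.134,58.134) -> (-47.134,74.134) [heading=90, move]
Final: pos=(-47.134,74.134), heading=90, 3 segment(s) drawn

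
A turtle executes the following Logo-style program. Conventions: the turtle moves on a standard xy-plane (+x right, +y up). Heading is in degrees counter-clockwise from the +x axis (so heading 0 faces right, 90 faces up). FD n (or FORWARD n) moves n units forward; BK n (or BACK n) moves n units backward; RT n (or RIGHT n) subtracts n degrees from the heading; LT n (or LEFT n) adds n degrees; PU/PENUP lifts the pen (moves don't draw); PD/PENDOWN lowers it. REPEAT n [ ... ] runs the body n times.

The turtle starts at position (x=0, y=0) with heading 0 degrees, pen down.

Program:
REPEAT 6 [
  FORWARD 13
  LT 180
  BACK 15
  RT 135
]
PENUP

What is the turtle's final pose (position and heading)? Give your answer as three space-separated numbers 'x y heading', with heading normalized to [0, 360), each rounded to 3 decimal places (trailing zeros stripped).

Answer: -19.799 47.799 270

Derivation:
Executing turtle program step by step:
Start: pos=(0,0), heading=0, pen down
REPEAT 6 [
  -- iteration 1/6 --
  FD 13: (0,0) -> (13,0) [heading=0, draw]
  LT 180: heading 0 -> 180
  BK 15: (13,0) -> (28,0) [heading=180, draw]
  RT 135: heading 180 -> 45
  -- iteration 2/6 --
  FD 13: (28,0) -> (37.192,9.192) [heading=45, draw]
  LT 180: heading 45 -> 225
  BK 15: (37.192,9.192) -> (47.799,19.799) [heading=225, draw]
  RT 135: heading 225 -> 90
  -- iteration 3/6 --
  FD 13: (47.799,19.799) -> (47.799,32.799) [heading=90, draw]
  LT 180: heading 90 -> 270
  BK 15: (47.799,32.799) -> (47.799,47.799) [heading=270, draw]
  RT 135: heading 270 -> 135
  -- iteration 4/6 --
  FD 13: (47.799,47.799) -> (38.607,56.991) [heading=135, draw]
  LT 180: heading 135 -> 315
  BK 15: (38.607,56.991) -> (28,67.598) [heading=315, draw]
  RT 135: heading 315 -> 180
  -- iteration 5/6 --
  FD 13: (28,67.598) -> (15,67.598) [heading=180, draw]
  LT 180: heading 180 -> 0
  BK 15: (15,67.598) -> (0,67.598) [heading=0, draw]
  RT 135: heading 0 -> 225
  -- iteration 6/6 --
  FD 13: (0,67.598) -> (-9.192,58.406) [heading=225, draw]
  LT 180: heading 225 -> 45
  BK 15: (-9.192,58.406) -> (-19.799,47.799) [heading=45, draw]
  RT 135: heading 45 -> 270
]
PU: pen up
Final: pos=(-19.799,47.799), heading=270, 12 segment(s) drawn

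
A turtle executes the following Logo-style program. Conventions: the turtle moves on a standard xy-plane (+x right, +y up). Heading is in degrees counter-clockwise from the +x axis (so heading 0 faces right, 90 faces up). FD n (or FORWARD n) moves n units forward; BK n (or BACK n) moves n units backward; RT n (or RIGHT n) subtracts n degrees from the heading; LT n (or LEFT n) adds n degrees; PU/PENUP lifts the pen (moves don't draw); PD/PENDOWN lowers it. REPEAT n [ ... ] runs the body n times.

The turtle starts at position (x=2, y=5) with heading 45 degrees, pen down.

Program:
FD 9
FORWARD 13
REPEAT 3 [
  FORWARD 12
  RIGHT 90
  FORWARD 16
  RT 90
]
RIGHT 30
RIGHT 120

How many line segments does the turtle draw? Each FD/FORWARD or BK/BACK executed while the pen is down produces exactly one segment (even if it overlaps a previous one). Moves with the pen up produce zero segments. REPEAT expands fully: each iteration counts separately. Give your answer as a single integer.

Answer: 8

Derivation:
Executing turtle program step by step:
Start: pos=(2,5), heading=45, pen down
FD 9: (2,5) -> (8.364,11.364) [heading=45, draw]
FD 13: (8.364,11.364) -> (17.556,20.556) [heading=45, draw]
REPEAT 3 [
  -- iteration 1/3 --
  FD 12: (17.556,20.556) -> (26.042,29.042) [heading=45, draw]
  RT 90: heading 45 -> 315
  FD 16: (26.042,29.042) -> (37.355,17.728) [heading=315, draw]
  RT 90: heading 315 -> 225
  -- iteration 2/3 --
  FD 12: (37.355,17.728) -> (28.87,9.243) [heading=225, draw]
  RT 90: heading 225 -> 135
  FD 16: (28.87,9.243) -> (17.556,20.556) [heading=135, draw]
  RT 90: heading 135 -> 45
  -- iteration 3/3 --
  FD 12: (17.556,20.556) -> (26.042,29.042) [heading=45, draw]
  RT 90: heading 45 -> 315
  FD 16: (26.042,29.042) -> (37.355,17.728) [heading=315, draw]
  RT 90: heading 315 -> 225
]
RT 30: heading 225 -> 195
RT 120: heading 195 -> 75
Final: pos=(37.355,17.728), heading=75, 8 segment(s) drawn
Segments drawn: 8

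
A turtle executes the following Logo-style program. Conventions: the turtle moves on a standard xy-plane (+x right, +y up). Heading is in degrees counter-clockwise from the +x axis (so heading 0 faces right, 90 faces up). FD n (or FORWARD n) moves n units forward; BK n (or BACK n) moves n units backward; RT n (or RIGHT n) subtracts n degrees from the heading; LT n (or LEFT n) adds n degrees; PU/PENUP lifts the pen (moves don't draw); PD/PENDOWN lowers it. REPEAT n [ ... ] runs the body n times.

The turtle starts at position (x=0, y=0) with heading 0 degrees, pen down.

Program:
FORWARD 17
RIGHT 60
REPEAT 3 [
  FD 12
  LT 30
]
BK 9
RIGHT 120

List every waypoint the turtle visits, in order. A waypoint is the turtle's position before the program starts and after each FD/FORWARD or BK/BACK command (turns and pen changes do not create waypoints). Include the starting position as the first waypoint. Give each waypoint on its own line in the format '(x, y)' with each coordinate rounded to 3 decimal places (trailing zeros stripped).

Answer: (0, 0)
(17, 0)
(23, -10.392)
(33.392, -16.392)
(45.392, -16.392)
(37.598, -20.892)

Derivation:
Executing turtle program step by step:
Start: pos=(0,0), heading=0, pen down
FD 17: (0,0) -> (17,0) [heading=0, draw]
RT 60: heading 0 -> 300
REPEAT 3 [
  -- iteration 1/3 --
  FD 12: (17,0) -> (23,-10.392) [heading=300, draw]
  LT 30: heading 300 -> 330
  -- iteration 2/3 --
  FD 12: (23,-10.392) -> (33.392,-16.392) [heading=330, draw]
  LT 30: heading 330 -> 0
  -- iteration 3/3 --
  FD 12: (33.392,-16.392) -> (45.392,-16.392) [heading=0, draw]
  LT 30: heading 0 -> 30
]
BK 9: (45.392,-16.392) -> (37.598,-20.892) [heading=30, draw]
RT 120: heading 30 -> 270
Final: pos=(37.598,-20.892), heading=270, 5 segment(s) drawn
Waypoints (6 total):
(0, 0)
(17, 0)
(23, -10.392)
(33.392, -16.392)
(45.392, -16.392)
(37.598, -20.892)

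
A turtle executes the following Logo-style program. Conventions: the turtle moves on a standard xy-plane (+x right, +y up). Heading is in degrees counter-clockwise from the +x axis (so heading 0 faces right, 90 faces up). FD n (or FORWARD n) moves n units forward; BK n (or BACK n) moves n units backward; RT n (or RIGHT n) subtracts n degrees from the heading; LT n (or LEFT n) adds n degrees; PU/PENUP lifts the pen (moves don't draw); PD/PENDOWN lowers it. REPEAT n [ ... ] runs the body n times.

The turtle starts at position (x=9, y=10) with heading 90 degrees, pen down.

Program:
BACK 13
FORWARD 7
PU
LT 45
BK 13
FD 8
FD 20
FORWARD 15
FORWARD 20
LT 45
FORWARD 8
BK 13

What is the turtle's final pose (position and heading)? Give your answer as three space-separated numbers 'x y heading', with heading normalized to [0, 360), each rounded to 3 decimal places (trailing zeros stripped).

Executing turtle program step by step:
Start: pos=(9,10), heading=90, pen down
BK 13: (9,10) -> (9,-3) [heading=90, draw]
FD 7: (9,-3) -> (9,4) [heading=90, draw]
PU: pen up
LT 45: heading 90 -> 135
BK 13: (9,4) -> (18.192,-5.192) [heading=135, move]
FD 8: (18.192,-5.192) -> (12.536,0.464) [heading=135, move]
FD 20: (12.536,0.464) -> (-1.607,14.607) [heading=135, move]
FD 15: (-1.607,14.607) -> (-12.213,25.213) [heading=135, move]
FD 20: (-12.213,25.213) -> (-26.355,39.355) [heading=135, move]
LT 45: heading 135 -> 180
FD 8: (-26.355,39.355) -> (-34.355,39.355) [heading=180, move]
BK 13: (-34.355,39.355) -> (-21.355,39.355) [heading=180, move]
Final: pos=(-21.355,39.355), heading=180, 2 segment(s) drawn

Answer: -21.355 39.355 180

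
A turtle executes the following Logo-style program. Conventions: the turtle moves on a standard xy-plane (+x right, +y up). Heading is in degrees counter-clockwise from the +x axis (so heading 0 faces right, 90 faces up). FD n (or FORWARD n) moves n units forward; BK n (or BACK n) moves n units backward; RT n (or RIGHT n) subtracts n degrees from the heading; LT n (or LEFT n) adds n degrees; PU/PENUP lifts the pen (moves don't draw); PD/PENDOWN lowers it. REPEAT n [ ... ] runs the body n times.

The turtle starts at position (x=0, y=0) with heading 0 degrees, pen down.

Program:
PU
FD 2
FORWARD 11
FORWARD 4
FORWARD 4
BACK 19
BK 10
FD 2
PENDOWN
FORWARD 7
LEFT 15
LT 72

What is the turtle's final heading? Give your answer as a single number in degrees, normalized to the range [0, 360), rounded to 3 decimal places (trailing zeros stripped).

Answer: 87

Derivation:
Executing turtle program step by step:
Start: pos=(0,0), heading=0, pen down
PU: pen up
FD 2: (0,0) -> (2,0) [heading=0, move]
FD 11: (2,0) -> (13,0) [heading=0, move]
FD 4: (13,0) -> (17,0) [heading=0, move]
FD 4: (17,0) -> (21,0) [heading=0, move]
BK 19: (21,0) -> (2,0) [heading=0, move]
BK 10: (2,0) -> (-8,0) [heading=0, move]
FD 2: (-8,0) -> (-6,0) [heading=0, move]
PD: pen down
FD 7: (-6,0) -> (1,0) [heading=0, draw]
LT 15: heading 0 -> 15
LT 72: heading 15 -> 87
Final: pos=(1,0), heading=87, 1 segment(s) drawn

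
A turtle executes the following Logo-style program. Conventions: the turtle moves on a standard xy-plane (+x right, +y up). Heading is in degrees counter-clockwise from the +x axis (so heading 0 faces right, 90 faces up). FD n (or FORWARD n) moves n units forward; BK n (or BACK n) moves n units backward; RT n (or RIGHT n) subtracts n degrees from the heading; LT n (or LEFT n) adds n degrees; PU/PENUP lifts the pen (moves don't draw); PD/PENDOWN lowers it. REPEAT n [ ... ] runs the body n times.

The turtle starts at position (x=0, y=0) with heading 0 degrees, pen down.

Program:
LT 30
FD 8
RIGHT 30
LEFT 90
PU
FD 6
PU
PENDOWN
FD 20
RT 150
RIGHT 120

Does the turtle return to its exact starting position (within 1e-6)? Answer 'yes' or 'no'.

Answer: no

Derivation:
Executing turtle program step by step:
Start: pos=(0,0), heading=0, pen down
LT 30: heading 0 -> 30
FD 8: (0,0) -> (6.928,4) [heading=30, draw]
RT 30: heading 30 -> 0
LT 90: heading 0 -> 90
PU: pen up
FD 6: (6.928,4) -> (6.928,10) [heading=90, move]
PU: pen up
PD: pen down
FD 20: (6.928,10) -> (6.928,30) [heading=90, draw]
RT 150: heading 90 -> 300
RT 120: heading 300 -> 180
Final: pos=(6.928,30), heading=180, 2 segment(s) drawn

Start position: (0, 0)
Final position: (6.928, 30)
Distance = 30.79; >= 1e-6 -> NOT closed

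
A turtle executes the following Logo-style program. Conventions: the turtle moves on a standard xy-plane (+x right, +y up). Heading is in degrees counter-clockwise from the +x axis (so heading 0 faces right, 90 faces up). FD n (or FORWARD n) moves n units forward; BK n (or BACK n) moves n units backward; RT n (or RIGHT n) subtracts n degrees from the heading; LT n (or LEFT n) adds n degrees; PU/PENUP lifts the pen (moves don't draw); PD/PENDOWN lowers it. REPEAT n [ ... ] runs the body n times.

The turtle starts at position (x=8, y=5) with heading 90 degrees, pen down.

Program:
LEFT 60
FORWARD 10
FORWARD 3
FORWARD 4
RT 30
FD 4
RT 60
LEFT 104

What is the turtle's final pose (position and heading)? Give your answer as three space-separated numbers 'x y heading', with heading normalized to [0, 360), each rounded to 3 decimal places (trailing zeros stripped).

Answer: -8.722 16.964 164

Derivation:
Executing turtle program step by step:
Start: pos=(8,5), heading=90, pen down
LT 60: heading 90 -> 150
FD 10: (8,5) -> (-0.66,10) [heading=150, draw]
FD 3: (-0.66,10) -> (-3.258,11.5) [heading=150, draw]
FD 4: (-3.258,11.5) -> (-6.722,13.5) [heading=150, draw]
RT 30: heading 150 -> 120
FD 4: (-6.722,13.5) -> (-8.722,16.964) [heading=120, draw]
RT 60: heading 120 -> 60
LT 104: heading 60 -> 164
Final: pos=(-8.722,16.964), heading=164, 4 segment(s) drawn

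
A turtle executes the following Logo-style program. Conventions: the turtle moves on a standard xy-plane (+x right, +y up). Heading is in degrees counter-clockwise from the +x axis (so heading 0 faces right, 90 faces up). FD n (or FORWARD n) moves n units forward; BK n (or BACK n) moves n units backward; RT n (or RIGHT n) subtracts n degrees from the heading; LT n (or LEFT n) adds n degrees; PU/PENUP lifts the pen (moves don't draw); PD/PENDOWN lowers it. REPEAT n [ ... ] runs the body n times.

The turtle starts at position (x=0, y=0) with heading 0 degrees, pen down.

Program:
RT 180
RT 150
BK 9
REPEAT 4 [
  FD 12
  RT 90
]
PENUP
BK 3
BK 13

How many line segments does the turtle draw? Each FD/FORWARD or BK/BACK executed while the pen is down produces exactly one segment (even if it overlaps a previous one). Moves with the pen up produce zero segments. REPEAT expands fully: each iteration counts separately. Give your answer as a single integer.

Executing turtle program step by step:
Start: pos=(0,0), heading=0, pen down
RT 180: heading 0 -> 180
RT 150: heading 180 -> 30
BK 9: (0,0) -> (-7.794,-4.5) [heading=30, draw]
REPEAT 4 [
  -- iteration 1/4 --
  FD 12: (-7.794,-4.5) -> (2.598,1.5) [heading=30, draw]
  RT 90: heading 30 -> 300
  -- iteration 2/4 --
  FD 12: (2.598,1.5) -> (8.598,-8.892) [heading=300, draw]
  RT 90: heading 300 -> 210
  -- iteration 3/4 --
  FD 12: (8.598,-8.892) -> (-1.794,-14.892) [heading=210, draw]
  RT 90: heading 210 -> 120
  -- iteration 4/4 --
  FD 12: (-1.794,-14.892) -> (-7.794,-4.5) [heading=120, draw]
  RT 90: heading 120 -> 30
]
PU: pen up
BK 3: (-7.794,-4.5) -> (-10.392,-6) [heading=30, move]
BK 13: (-10.392,-6) -> (-21.651,-12.5) [heading=30, move]
Final: pos=(-21.651,-12.5), heading=30, 5 segment(s) drawn
Segments drawn: 5

Answer: 5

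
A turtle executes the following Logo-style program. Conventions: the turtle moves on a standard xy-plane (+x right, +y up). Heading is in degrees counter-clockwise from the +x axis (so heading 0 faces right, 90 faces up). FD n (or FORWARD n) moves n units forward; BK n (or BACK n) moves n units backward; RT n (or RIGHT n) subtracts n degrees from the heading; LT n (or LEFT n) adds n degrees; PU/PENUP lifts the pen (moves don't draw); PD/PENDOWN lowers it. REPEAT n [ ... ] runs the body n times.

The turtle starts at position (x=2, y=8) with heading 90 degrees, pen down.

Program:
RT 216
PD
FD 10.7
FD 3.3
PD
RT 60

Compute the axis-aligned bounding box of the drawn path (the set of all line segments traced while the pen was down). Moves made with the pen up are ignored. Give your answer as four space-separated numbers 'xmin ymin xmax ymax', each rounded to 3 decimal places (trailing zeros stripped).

Executing turtle program step by step:
Start: pos=(2,8), heading=90, pen down
RT 216: heading 90 -> 234
PD: pen down
FD 10.7: (2,8) -> (-4.289,-0.656) [heading=234, draw]
FD 3.3: (-4.289,-0.656) -> (-6.229,-3.326) [heading=234, draw]
PD: pen down
RT 60: heading 234 -> 174
Final: pos=(-6.229,-3.326), heading=174, 2 segment(s) drawn

Segment endpoints: x in {-6.229, -4.289, 2}, y in {-3.326, -0.656, 8}
xmin=-6.229, ymin=-3.326, xmax=2, ymax=8

Answer: -6.229 -3.326 2 8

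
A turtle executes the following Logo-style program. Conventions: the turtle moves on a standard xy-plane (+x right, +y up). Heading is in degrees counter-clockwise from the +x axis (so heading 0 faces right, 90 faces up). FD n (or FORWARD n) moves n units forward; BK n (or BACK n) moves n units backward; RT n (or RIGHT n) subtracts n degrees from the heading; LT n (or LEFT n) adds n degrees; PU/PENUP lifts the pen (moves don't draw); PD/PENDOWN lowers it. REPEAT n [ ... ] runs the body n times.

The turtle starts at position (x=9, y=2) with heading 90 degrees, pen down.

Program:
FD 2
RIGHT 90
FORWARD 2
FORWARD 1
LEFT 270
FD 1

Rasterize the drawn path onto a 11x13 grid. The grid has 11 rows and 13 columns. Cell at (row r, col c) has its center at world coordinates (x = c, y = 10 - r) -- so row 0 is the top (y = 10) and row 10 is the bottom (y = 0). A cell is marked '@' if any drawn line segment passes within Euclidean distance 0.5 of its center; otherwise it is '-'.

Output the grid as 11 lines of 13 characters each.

Answer: -------------
-------------
-------------
-------------
-------------
-------------
---------@@@@
---------@--@
---------@---
-------------
-------------

Derivation:
Segment 0: (9,2) -> (9,4)
Segment 1: (9,4) -> (11,4)
Segment 2: (11,4) -> (12,4)
Segment 3: (12,4) -> (12,3)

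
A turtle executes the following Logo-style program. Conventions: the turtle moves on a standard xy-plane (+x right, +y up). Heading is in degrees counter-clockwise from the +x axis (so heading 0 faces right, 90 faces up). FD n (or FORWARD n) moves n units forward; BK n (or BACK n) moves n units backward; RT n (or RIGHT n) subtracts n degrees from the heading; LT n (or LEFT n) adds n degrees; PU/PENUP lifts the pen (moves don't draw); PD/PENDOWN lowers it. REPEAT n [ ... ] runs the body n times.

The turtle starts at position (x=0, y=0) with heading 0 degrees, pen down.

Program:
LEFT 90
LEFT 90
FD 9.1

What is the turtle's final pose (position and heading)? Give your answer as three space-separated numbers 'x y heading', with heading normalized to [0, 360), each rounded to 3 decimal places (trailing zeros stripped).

Executing turtle program step by step:
Start: pos=(0,0), heading=0, pen down
LT 90: heading 0 -> 90
LT 90: heading 90 -> 180
FD 9.1: (0,0) -> (-9.1,0) [heading=180, draw]
Final: pos=(-9.1,0), heading=180, 1 segment(s) drawn

Answer: -9.1 0 180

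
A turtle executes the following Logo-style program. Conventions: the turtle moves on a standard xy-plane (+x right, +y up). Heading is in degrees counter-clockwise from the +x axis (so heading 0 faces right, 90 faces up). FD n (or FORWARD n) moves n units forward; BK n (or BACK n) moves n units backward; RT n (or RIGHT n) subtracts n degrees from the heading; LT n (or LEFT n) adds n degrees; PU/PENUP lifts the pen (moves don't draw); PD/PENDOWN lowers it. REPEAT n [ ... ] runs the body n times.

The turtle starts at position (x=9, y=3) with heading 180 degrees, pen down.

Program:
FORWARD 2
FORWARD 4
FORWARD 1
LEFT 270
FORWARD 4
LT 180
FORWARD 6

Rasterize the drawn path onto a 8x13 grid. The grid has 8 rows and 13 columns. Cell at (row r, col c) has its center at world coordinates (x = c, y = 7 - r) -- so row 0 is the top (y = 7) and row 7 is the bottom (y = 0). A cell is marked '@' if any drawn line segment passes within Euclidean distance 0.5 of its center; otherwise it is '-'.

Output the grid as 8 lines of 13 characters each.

Answer: --@----------
--@----------
--@----------
--@----------
--@@@@@@@@---
--@----------
--@----------
-------------

Derivation:
Segment 0: (9,3) -> (7,3)
Segment 1: (7,3) -> (3,3)
Segment 2: (3,3) -> (2,3)
Segment 3: (2,3) -> (2,7)
Segment 4: (2,7) -> (2,1)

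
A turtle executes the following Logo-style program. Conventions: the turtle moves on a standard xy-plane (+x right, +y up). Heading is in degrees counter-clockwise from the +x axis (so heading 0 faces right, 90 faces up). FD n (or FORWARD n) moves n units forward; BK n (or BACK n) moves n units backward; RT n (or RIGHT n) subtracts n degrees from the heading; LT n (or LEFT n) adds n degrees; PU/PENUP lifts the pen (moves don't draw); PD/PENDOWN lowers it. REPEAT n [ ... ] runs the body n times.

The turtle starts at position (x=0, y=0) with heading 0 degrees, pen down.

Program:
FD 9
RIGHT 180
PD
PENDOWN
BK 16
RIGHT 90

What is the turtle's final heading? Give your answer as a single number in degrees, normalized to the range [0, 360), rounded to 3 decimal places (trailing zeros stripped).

Executing turtle program step by step:
Start: pos=(0,0), heading=0, pen down
FD 9: (0,0) -> (9,0) [heading=0, draw]
RT 180: heading 0 -> 180
PD: pen down
PD: pen down
BK 16: (9,0) -> (25,0) [heading=180, draw]
RT 90: heading 180 -> 90
Final: pos=(25,0), heading=90, 2 segment(s) drawn

Answer: 90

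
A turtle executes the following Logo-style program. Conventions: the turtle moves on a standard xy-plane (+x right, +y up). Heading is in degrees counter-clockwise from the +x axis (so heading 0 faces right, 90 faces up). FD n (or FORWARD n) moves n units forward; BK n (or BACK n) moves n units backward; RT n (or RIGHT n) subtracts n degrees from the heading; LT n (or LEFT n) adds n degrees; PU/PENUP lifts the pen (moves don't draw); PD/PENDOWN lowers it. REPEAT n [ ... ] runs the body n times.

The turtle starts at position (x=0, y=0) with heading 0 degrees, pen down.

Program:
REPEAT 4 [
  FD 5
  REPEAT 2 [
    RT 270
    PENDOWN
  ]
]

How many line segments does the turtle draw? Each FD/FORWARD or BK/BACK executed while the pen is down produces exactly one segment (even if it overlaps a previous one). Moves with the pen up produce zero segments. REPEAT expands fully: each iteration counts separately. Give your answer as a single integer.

Executing turtle program step by step:
Start: pos=(0,0), heading=0, pen down
REPEAT 4 [
  -- iteration 1/4 --
  FD 5: (0,0) -> (5,0) [heading=0, draw]
  REPEAT 2 [
    -- iteration 1/2 --
    RT 270: heading 0 -> 90
    PD: pen down
    -- iteration 2/2 --
    RT 270: heading 90 -> 180
    PD: pen down
  ]
  -- iteration 2/4 --
  FD 5: (5,0) -> (0,0) [heading=180, draw]
  REPEAT 2 [
    -- iteration 1/2 --
    RT 270: heading 180 -> 270
    PD: pen down
    -- iteration 2/2 --
    RT 270: heading 270 -> 0
    PD: pen down
  ]
  -- iteration 3/4 --
  FD 5: (0,0) -> (5,0) [heading=0, draw]
  REPEAT 2 [
    -- iteration 1/2 --
    RT 270: heading 0 -> 90
    PD: pen down
    -- iteration 2/2 --
    RT 270: heading 90 -> 180
    PD: pen down
  ]
  -- iteration 4/4 --
  FD 5: (5,0) -> (0,0) [heading=180, draw]
  REPEAT 2 [
    -- iteration 1/2 --
    RT 270: heading 180 -> 270
    PD: pen down
    -- iteration 2/2 --
    RT 270: heading 270 -> 0
    PD: pen down
  ]
]
Final: pos=(0,0), heading=0, 4 segment(s) drawn
Segments drawn: 4

Answer: 4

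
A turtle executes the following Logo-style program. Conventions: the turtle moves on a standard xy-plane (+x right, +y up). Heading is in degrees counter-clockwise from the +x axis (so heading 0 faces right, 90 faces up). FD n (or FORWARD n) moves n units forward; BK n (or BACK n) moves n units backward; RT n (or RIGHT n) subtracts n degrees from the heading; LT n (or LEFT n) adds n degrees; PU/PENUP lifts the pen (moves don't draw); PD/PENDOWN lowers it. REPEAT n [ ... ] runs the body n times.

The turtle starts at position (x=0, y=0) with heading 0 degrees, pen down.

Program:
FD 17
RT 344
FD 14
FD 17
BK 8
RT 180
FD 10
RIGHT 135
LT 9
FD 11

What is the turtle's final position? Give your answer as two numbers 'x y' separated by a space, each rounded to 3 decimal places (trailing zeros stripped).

Executing turtle program step by step:
Start: pos=(0,0), heading=0, pen down
FD 17: (0,0) -> (17,0) [heading=0, draw]
RT 344: heading 0 -> 16
FD 14: (17,0) -> (30.458,3.859) [heading=16, draw]
FD 17: (30.458,3.859) -> (46.799,8.545) [heading=16, draw]
BK 8: (46.799,8.545) -> (39.109,6.34) [heading=16, draw]
RT 180: heading 16 -> 196
FD 10: (39.109,6.34) -> (29.496,3.583) [heading=196, draw]
RT 135: heading 196 -> 61
LT 9: heading 61 -> 70
FD 11: (29.496,3.583) -> (33.259,13.92) [heading=70, draw]
Final: pos=(33.259,13.92), heading=70, 6 segment(s) drawn

Answer: 33.259 13.92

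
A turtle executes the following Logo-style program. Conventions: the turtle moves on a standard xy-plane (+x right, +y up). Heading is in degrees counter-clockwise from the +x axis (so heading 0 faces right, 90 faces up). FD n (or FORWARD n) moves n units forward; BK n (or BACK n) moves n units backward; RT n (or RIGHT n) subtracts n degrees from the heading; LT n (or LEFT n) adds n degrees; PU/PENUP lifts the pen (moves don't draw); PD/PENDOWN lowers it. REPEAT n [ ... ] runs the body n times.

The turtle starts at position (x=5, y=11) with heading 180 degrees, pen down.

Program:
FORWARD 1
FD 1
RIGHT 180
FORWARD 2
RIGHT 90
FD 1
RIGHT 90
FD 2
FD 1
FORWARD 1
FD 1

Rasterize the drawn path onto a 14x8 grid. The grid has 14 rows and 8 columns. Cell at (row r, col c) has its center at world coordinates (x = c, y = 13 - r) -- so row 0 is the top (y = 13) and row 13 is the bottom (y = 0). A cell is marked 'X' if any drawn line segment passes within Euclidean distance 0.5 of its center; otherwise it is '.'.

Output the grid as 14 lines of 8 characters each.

Segment 0: (5,11) -> (4,11)
Segment 1: (4,11) -> (3,11)
Segment 2: (3,11) -> (5,11)
Segment 3: (5,11) -> (5,10)
Segment 4: (5,10) -> (3,10)
Segment 5: (3,10) -> (2,10)
Segment 6: (2,10) -> (1,10)
Segment 7: (1,10) -> (0,10)

Answer: ........
........
...XXX..
XXXXXX..
........
........
........
........
........
........
........
........
........
........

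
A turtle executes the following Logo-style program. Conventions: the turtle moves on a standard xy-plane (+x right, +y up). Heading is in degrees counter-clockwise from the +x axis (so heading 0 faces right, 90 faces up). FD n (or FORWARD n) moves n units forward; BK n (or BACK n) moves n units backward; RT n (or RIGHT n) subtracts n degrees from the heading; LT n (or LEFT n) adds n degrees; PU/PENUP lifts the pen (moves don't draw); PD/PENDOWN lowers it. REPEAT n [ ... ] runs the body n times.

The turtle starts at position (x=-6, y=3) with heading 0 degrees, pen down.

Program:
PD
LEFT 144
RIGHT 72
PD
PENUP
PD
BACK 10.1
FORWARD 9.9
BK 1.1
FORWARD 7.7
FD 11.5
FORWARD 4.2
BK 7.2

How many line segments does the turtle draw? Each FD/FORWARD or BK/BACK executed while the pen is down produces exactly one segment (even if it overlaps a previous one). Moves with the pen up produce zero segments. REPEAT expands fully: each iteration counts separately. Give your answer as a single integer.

Executing turtle program step by step:
Start: pos=(-6,3), heading=0, pen down
PD: pen down
LT 144: heading 0 -> 144
RT 72: heading 144 -> 72
PD: pen down
PU: pen up
PD: pen down
BK 10.1: (-6,3) -> (-9.121,-6.606) [heading=72, draw]
FD 9.9: (-9.121,-6.606) -> (-6.062,2.81) [heading=72, draw]
BK 1.1: (-6.062,2.81) -> (-6.402,1.764) [heading=72, draw]
FD 7.7: (-6.402,1.764) -> (-4.022,9.087) [heading=72, draw]
FD 11.5: (-4.022,9.087) -> (-0.469,20.024) [heading=72, draw]
FD 4.2: (-0.469,20.024) -> (0.829,24.018) [heading=72, draw]
BK 7.2: (0.829,24.018) -> (-1.396,17.171) [heading=72, draw]
Final: pos=(-1.396,17.171), heading=72, 7 segment(s) drawn
Segments drawn: 7

Answer: 7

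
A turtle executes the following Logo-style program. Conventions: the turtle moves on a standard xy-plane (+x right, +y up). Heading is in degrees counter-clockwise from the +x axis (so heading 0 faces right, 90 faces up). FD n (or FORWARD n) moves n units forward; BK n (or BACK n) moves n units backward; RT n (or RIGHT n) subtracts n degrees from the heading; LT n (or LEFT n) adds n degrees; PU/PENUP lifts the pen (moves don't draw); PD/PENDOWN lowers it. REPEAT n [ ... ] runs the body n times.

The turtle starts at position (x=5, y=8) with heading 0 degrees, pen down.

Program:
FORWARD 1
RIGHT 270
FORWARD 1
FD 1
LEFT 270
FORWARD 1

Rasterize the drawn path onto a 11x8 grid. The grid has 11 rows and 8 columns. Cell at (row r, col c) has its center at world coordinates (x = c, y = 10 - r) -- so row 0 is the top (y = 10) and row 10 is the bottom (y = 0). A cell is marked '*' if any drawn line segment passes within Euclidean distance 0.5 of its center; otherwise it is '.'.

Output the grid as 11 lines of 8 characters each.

Answer: ......**
......*.
.....**.
........
........
........
........
........
........
........
........

Derivation:
Segment 0: (5,8) -> (6,8)
Segment 1: (6,8) -> (6,9)
Segment 2: (6,9) -> (6,10)
Segment 3: (6,10) -> (7,10)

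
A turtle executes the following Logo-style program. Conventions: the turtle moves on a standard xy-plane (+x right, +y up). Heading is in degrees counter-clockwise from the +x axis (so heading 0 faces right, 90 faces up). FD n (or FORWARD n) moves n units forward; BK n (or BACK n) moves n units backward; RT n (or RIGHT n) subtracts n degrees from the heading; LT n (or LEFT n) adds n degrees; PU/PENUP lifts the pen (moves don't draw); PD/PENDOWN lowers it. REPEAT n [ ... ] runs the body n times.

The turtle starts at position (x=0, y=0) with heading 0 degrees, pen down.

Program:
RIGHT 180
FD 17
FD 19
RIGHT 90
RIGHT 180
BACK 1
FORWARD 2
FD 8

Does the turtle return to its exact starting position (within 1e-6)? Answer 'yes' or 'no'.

Executing turtle program step by step:
Start: pos=(0,0), heading=0, pen down
RT 180: heading 0 -> 180
FD 17: (0,0) -> (-17,0) [heading=180, draw]
FD 19: (-17,0) -> (-36,0) [heading=180, draw]
RT 90: heading 180 -> 90
RT 180: heading 90 -> 270
BK 1: (-36,0) -> (-36,1) [heading=270, draw]
FD 2: (-36,1) -> (-36,-1) [heading=270, draw]
FD 8: (-36,-1) -> (-36,-9) [heading=270, draw]
Final: pos=(-36,-9), heading=270, 5 segment(s) drawn

Start position: (0, 0)
Final position: (-36, -9)
Distance = 37.108; >= 1e-6 -> NOT closed

Answer: no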